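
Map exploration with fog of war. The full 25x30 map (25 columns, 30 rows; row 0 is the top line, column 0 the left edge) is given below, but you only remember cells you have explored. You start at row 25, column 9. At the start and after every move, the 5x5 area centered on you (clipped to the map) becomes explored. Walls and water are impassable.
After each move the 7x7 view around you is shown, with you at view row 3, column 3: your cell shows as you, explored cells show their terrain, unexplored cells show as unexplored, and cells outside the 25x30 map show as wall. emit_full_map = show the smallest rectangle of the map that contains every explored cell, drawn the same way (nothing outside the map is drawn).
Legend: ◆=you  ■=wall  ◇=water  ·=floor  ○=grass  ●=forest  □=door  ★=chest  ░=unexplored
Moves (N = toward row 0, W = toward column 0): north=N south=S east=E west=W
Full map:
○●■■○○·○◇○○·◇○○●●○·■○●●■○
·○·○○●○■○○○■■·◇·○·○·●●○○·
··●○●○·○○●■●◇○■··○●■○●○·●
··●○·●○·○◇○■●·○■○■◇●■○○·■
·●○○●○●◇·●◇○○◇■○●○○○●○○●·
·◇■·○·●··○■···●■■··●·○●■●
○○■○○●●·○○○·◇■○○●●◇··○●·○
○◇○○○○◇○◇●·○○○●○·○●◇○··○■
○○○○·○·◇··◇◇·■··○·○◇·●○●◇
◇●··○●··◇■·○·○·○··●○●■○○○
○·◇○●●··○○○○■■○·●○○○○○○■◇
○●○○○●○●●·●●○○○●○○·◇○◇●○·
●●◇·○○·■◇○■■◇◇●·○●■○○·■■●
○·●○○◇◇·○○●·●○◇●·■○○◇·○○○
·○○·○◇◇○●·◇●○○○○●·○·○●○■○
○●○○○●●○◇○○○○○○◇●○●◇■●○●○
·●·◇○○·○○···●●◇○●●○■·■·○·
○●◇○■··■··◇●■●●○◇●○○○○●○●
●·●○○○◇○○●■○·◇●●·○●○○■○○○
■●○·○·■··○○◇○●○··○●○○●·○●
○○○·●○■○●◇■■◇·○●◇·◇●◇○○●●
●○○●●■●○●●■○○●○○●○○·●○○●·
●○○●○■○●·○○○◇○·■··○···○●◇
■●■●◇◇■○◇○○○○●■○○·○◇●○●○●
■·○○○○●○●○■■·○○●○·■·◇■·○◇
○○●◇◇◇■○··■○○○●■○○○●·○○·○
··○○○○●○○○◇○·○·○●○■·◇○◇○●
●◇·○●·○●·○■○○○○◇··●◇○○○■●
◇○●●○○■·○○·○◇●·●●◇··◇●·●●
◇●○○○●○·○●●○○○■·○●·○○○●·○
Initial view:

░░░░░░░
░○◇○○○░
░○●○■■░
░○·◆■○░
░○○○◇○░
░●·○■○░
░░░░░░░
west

░░░░░░░
░■○◇○○○
░●○●○■■
░■○◆·■○
░●○○○◇○
░○●·○■○
░░░░░░░

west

░░░░░░░
░◇■○◇○○
░○●○●○■
░◇■◆··■
░○●○○○◇
░·○●·○■
░░░░░░░

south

░◇■○◇○○
░○●○●○■
░◇■○··■
░○●◆○○◇
░·○●·○■
░○■·○○░
░░░░░░░

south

░○●○●○■
░◇■○··■
░○●○○○◇
░·○◆·○■
░○■·○○░
░●○·○●░
■■■■■■■

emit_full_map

◇■○◇○○○
○●○●○■■
◇■○··■○
○●○○○◇○
·○◆·○■○
○■·○○░░
●○·○●░░

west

░░○●○●○
░◇◇■○··
░○○●○○○
░●·◆●·○
░○○■·○○
░○●○·○●
■■■■■■■

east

░○●○●○■
◇◇■○··■
○○●○○○◇
●·○◆·○■
○○■·○○░
○●○·○●░
■■■■■■■

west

░░○●○●○
░◇◇■○··
░○○●○○○
░●·◆●·○
░○○■·○○
░○●○·○●
■■■■■■■

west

░░░○●○●
░◇◇◇■○·
░○○○●○○
░○●◆○●·
░●○○■·○
░○○●○·○
■■■■■■■

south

░◇◇◇■○·
░○○○●○○
░○●·○●·
░●○◆■·○
░○○●○·○
■■■■■■■
■■■■■■■

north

░░░○●○●
░◇◇◇■○·
░○○○●○○
░○●◆○●·
░●○○■·○
░○○●○·○
■■■■■■■

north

░░░◇■○◇
░○○○●○●
░◇◇◇■○·
░○○◆●○○
░○●·○●·
░●○○■·○
░○○●○·○

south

░○○○●○●
░◇◇◇■○·
░○○○●○○
░○●◆○●·
░●○○■·○
░○○●○·○
■■■■■■■

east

○○○●○●○
◇◇◇■○··
○○○●○○○
○●·◆●·○
●○○■·○○
○○●○·○●
■■■■■■■

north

░░◇■○◇○
○○○●○●○
◇◇◇■○··
○○○◆○○○
○●·○●·○
●○○■·○○
○○●○·○●

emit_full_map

░░◇■○◇○○○
○○○●○●○■■
◇◇◇■○··■○
○○○◆○○○◇○
○●·○●·○■○
●○○■·○○░░
○○●○·○●░░

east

░◇■○◇○○
○○●○●○■
◇◇■○··■
○○●◆○○◇
●·○●·○■
○○■·○○░
○●○·○●░

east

◇■○◇○○○
○●○●○■■
◇■○··■○
○●○◆○◇○
·○●·○■○
○■·○○·░
●○·○●░░

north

░░░░░░░
◇■○◇○○○
○●○●○■■
◇■○◆·■○
○●○○○◇○
·○●·○■○
○■·○○·░

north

░░░░░░░
░○●·○○░
◇■○◇○○○
○●○◆○■■
◇■○··■○
○●○○○◇○
·○●·○■○

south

░○●·○○░
◇■○◇○○○
○●○●○■■
◇■○◆·■○
○●○○○◇○
·○●·○■○
○■·○○·░

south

◇■○◇○○○
○●○●○■■
◇■○··■○
○●○◆○◇○
·○●·○■○
○■·○○·░
●○·○●░░

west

░◇■○◇○○
○○●○●○■
◇◇■○··■
○○●◆○○◇
●·○●·○■
○○■·○○·
○●○·○●░

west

░░◇■○◇○
○○○●○●○
◇◇◇■○··
○○○◆○○○
○●·○●·○
●○○■·○○
○○●○·○●

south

○○○●○●○
◇◇◇■○··
○○○●○○○
○●·◆●·○
●○○■·○○
○○●○·○●
■■■■■■■

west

░○○○●○●
░◇◇◇■○·
░○○○●○○
░○●◆○●·
░●○○■·○
░○○●○·○
■■■■■■■

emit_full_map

░░░○●·○○░
░░◇■○◇○○○
○○○●○●○■■
◇◇◇■○··■○
○○○●○○○◇○
○●◆○●·○■○
●○○■·○○·░
○○●○·○●░░

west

░░○○○●○
░●◇◇◇■○
░○○○○●○
░·○◆·○●
░●●○○■·
░○○○●○·
■■■■■■■

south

░●◇◇◇■○
░○○○○●○
░·○●·○●
░●●◆○■·
░○○○●○·
■■■■■■■
■■■■■■■

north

░░○○○●○
░●◇◇◇■○
░○○○○●○
░·○◆·○●
░●●○○■·
░○○○●○·
■■■■■■■

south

░●◇◇◇■○
░○○○○●○
░·○●·○●
░●●◆○■·
░○○○●○·
■■■■■■■
■■■■■■■

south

░○○○○●○
░·○●·○●
░●●○○■·
░○○◆●○·
■■■■■■■
■■■■■■■
■■■■■■■

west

░░○○○○●
░◇·○●·○
░○●●○○■
░●○◆○●○
■■■■■■■
■■■■■■■
■■■■■■■

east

░○○○○●○
◇·○●·○●
○●●○○■·
●○○◆●○·
■■■■■■■
■■■■■■■
■■■■■■■

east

○○○○●○○
·○●·○●·
●●○○■·○
○○○◆○·○
■■■■■■■
■■■■■■■
■■■■■■■

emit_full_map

░░░░░○●·○○░
░░░░◇■○◇○○○
░░○○○●○●○■■
░●◇◇◇■○··■○
░○○○○●○○○◇○
◇·○●·○●·○■○
○●●○○■·○○·░
●○○○◆○·○●░░


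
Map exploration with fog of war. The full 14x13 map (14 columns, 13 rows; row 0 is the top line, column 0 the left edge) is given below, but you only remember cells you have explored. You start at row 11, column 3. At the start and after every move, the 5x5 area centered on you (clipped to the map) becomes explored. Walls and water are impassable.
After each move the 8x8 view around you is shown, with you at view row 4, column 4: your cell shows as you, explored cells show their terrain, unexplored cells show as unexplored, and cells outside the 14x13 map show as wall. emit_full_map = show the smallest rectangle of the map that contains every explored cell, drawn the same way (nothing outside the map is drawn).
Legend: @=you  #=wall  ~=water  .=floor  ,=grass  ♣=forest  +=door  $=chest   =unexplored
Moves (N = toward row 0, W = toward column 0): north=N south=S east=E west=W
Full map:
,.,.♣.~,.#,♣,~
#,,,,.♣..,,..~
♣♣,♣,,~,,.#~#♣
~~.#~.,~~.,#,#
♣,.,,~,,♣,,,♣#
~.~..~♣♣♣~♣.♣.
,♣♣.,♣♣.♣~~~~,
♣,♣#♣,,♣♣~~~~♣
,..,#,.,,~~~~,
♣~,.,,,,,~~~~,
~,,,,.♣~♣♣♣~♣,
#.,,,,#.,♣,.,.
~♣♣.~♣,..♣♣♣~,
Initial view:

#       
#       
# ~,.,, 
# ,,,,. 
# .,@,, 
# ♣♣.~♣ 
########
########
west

##      
##      
##♣~,.,,
##~,,,,.
###.@,,,
##~♣♣.~♣
########
########

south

##      
##♣~,.,,
##~,,,,.
###.,,,,
##~♣@.~♣
########
########
########

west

###     
###♣~,.,
###~,,,,
####.,,,
###~@♣.~
########
########
########

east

##      
##♣~,.,,
##~,,,,.
###.,,,,
##~♣@.~♣
########
########
########

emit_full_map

♣~,.,,
~,,,,.
#.,,,,
~♣@.~♣

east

#       
#♣~,.,, 
#~,,,,. 
##.,,,, 
#~♣♣@~♣ 
########
########
########


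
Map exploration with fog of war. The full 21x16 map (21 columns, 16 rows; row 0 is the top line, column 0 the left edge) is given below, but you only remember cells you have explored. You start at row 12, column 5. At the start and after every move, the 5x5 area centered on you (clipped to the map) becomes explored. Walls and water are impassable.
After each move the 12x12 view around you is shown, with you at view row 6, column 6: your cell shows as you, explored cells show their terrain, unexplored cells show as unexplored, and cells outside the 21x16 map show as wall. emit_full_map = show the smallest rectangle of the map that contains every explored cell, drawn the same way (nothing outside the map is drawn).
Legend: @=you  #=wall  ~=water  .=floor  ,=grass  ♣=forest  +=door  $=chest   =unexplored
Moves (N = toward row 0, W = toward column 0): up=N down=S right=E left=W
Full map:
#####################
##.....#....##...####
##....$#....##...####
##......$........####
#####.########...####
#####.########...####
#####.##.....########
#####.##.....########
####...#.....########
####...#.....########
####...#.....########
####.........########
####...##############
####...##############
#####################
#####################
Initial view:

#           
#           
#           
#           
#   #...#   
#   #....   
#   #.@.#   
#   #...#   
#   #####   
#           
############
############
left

##          
##          
##          
##          
##  ##...#  
##  ##....  
##  ##@..#  
##  ##...#  
##  ######  
##          
############
############

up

##          
##          
##          
##          
##  ##...   
##  ##...#  
##  ##@...  
##  ##...#  
##  ##...#  
##  ######  
##          
############

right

#           
#           
#           
#           
#  ##...#   
#  ##...#   
#  ##.@..   
#  ##...#   
#  ##...#   
#  ######   
#           
############

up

#           
#           
#           
#           
#   #...#   
#  ##...#   
#  ##.@.#   
#  ##....   
#  ##...#   
#  ##...#   
#  ######   
#           

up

#           
#           
#           
#           
#   ##.##   
#   #...#   
#  ##.@.#   
#  ##...#   
#  ##....   
#  ##...#   
#  ##...#   
#  ######   

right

            
            
            
            
   ##.##.   
   #...#.   
  ##..@#.   
  ##...#.   
  ##.....   
  ##...#    
  ##...#    
  ######    

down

            
            
            
   ##.##.   
   #...#.   
  ##...#.   
  ##..@#.   
  ##.....   
  ##...##   
  ##...#    
  ######    
            

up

            
            
            
            
   ##.##.   
   #...#.   
  ##..@#.   
  ##...#.   
  ##.....   
  ##...##   
  ##...#    
  ######    

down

            
            
            
   ##.##.   
   #...#.   
  ##...#.   
  ##..@#.   
  ##.....   
  ##...##   
  ##...#    
  ######    
            

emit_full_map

 ##.##.
 #...#.
##...#.
##..@#.
##.....
##...##
##...# 
###### 

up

            
            
            
            
   ##.##.   
   #...#.   
  ##..@#.   
  ##...#.   
  ##.....   
  ##...##   
  ##...#    
  ######    


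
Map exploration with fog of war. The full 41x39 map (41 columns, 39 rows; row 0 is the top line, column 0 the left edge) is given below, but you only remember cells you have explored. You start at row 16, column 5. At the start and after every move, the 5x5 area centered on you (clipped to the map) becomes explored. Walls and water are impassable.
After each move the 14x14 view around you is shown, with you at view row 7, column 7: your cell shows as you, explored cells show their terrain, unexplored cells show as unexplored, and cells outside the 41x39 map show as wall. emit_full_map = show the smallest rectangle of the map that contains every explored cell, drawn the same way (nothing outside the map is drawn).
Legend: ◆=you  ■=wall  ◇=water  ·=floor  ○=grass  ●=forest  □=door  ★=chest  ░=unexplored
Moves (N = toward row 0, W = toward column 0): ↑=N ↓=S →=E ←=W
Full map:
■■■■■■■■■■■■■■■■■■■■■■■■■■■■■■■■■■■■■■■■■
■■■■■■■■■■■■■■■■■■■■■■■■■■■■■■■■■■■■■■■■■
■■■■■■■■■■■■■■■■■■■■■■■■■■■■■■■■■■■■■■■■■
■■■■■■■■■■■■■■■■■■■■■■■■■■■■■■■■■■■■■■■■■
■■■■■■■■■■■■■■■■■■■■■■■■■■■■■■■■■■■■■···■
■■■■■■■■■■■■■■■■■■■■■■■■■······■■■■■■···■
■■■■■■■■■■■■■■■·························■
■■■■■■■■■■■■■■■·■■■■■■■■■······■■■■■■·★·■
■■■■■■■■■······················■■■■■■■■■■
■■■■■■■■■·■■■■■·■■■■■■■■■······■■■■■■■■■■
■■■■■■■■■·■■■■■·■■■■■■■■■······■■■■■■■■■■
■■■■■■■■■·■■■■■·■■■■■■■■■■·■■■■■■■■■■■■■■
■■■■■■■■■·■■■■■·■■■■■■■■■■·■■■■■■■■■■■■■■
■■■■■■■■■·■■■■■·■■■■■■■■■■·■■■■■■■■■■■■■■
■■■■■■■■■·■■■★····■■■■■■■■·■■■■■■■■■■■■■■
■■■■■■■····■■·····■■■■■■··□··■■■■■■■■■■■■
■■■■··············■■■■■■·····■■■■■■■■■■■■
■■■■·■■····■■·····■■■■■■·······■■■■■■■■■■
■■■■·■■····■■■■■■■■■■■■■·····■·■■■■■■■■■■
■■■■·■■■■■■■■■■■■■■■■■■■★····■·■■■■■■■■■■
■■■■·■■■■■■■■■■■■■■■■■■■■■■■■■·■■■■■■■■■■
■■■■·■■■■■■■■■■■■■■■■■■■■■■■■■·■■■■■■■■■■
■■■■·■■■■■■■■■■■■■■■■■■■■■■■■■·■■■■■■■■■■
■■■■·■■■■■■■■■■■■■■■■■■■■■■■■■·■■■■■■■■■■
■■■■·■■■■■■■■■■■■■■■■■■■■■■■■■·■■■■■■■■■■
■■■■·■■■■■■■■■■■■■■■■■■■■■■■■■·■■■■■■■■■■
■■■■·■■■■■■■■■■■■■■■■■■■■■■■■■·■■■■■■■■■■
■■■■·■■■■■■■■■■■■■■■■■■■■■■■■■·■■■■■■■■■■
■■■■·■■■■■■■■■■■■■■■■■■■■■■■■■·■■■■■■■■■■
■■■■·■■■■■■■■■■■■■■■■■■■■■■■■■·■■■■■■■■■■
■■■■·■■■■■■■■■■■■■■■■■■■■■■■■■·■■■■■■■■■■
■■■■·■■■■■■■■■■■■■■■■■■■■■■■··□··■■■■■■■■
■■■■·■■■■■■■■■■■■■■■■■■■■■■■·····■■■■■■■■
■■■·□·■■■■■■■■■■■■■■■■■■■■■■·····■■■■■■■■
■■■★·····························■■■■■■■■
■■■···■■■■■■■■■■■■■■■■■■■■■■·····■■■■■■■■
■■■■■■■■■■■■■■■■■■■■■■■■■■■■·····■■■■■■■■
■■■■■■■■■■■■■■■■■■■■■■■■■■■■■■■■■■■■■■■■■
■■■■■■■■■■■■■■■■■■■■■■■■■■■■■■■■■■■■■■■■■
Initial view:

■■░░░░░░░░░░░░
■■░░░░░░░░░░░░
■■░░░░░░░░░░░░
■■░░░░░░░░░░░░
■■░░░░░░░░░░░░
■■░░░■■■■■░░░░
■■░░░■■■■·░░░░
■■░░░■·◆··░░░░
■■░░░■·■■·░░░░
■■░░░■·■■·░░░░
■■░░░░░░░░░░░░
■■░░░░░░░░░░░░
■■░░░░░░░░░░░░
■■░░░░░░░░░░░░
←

■■■░░░░░░░░░░░
■■■░░░░░░░░░░░
■■■░░░░░░░░░░░
■■■░░░░░░░░░░░
■■■░░░░░░░░░░░
■■■░░■■■■■■░░░
■■■░░■■■■■·░░░
■■■░░■■◆···░░░
■■■░░■■·■■·░░░
■■■░░■■·■■·░░░
■■■░░░░░░░░░░░
■■■░░░░░░░░░░░
■■■░░░░░░░░░░░
■■■░░░░░░░░░░░

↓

■■■░░░░░░░░░░░
■■■░░░░░░░░░░░
■■■░░░░░░░░░░░
■■■░░░░░░░░░░░
■■■░░■■■■■■░░░
■■■░░■■■■■·░░░
■■■░░■■····░░░
■■■░░■■◆■■·░░░
■■■░░■■·■■·░░░
■■■░░■■·■■░░░░
■■■░░░░░░░░░░░
■■■░░░░░░░░░░░
■■■░░░░░░░░░░░
■■■░░░░░░░░░░░

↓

■■■░░░░░░░░░░░
■■■░░░░░░░░░░░
■■■░░░░░░░░░░░
■■■░░■■■■■■░░░
■■■░░■■■■■·░░░
■■■░░■■····░░░
■■■░░■■·■■·░░░
■■■░░■■◆■■·░░░
■■■░░■■·■■░░░░
■■■░░■■·■■░░░░
■■■░░░░░░░░░░░
■■■░░░░░░░░░░░
■■■░░░░░░░░░░░
■■■░░░░░░░░░░░

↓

■■■░░░░░░░░░░░
■■■░░░░░░░░░░░
■■■░░■■■■■■░░░
■■■░░■■■■■·░░░
■■■░░■■····░░░
■■■░░■■·■■·░░░
■■■░░■■·■■·░░░
■■■░░■■◆■■░░░░
■■■░░■■·■■░░░░
■■■░░■■·■■░░░░
■■■░░░░░░░░░░░
■■■░░░░░░░░░░░
■■■░░░░░░░░░░░
■■■░░░░░░░░░░░

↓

■■■░░░░░░░░░░░
■■■░░■■■■■■░░░
■■■░░■■■■■·░░░
■■■░░■■····░░░
■■■░░■■·■■·░░░
■■■░░■■·■■·░░░
■■■░░■■·■■░░░░
■■■░░■■◆■■░░░░
■■■░░■■·■■░░░░
■■■░░■■·■■░░░░
■■■░░░░░░░░░░░
■■■░░░░░░░░░░░
■■■░░░░░░░░░░░
■■■░░░░░░░░░░░

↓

■■■░░■■■■■■░░░
■■■░░■■■■■·░░░
■■■░░■■····░░░
■■■░░■■·■■·░░░
■■■░░■■·■■·░░░
■■■░░■■·■■░░░░
■■■░░■■·■■░░░░
■■■░░■■◆■■░░░░
■■■░░■■·■■░░░░
■■■░░■■·■■░░░░
■■■░░░░░░░░░░░
■■■░░░░░░░░░░░
■■■░░░░░░░░░░░
■■■░░░░░░░░░░░

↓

■■■░░■■■■■·░░░
■■■░░■■····░░░
■■■░░■■·■■·░░░
■■■░░■■·■■·░░░
■■■░░■■·■■░░░░
■■■░░■■·■■░░░░
■■■░░■■·■■░░░░
■■■░░■■◆■■░░░░
■■■░░■■·■■░░░░
■■■░░■■·■■░░░░
■■■░░░░░░░░░░░
■■■░░░░░░░░░░░
■■■░░░░░░░░░░░
■■■░░░░░░░░░░░

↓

■■■░░■■····░░░
■■■░░■■·■■·░░░
■■■░░■■·■■·░░░
■■■░░■■·■■░░░░
■■■░░■■·■■░░░░
■■■░░■■·■■░░░░
■■■░░■■·■■░░░░
■■■░░■■◆■■░░░░
■■■░░■■·■■░░░░
■■■░░■■·■■░░░░
■■■░░░░░░░░░░░
■■■░░░░░░░░░░░
■■■░░░░░░░░░░░
■■■░░░░░░░░░░░

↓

■■■░░■■·■■·░░░
■■■░░■■·■■·░░░
■■■░░■■·■■░░░░
■■■░░■■·■■░░░░
■■■░░■■·■■░░░░
■■■░░■■·■■░░░░
■■■░░■■·■■░░░░
■■■░░■■◆■■░░░░
■■■░░■■·■■░░░░
■■■░░■■·■■░░░░
■■■░░░░░░░░░░░
■■■░░░░░░░░░░░
■■■░░░░░░░░░░░
■■■░░░░░░░░░░░

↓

■■■░░■■·■■·░░░
■■■░░■■·■■░░░░
■■■░░■■·■■░░░░
■■■░░■■·■■░░░░
■■■░░■■·■■░░░░
■■■░░■■·■■░░░░
■■■░░■■·■■░░░░
■■■░░■■◆■■░░░░
■■■░░■■·■■░░░░
■■■░░■■·■■░░░░
■■■░░░░░░░░░░░
■■■░░░░░░░░░░░
■■■░░░░░░░░░░░
■■■░░░░░░░░░░░

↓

■■■░░■■·■■░░░░
■■■░░■■·■■░░░░
■■■░░■■·■■░░░░
■■■░░■■·■■░░░░
■■■░░■■·■■░░░░
■■■░░■■·■■░░░░
■■■░░■■·■■░░░░
■■■░░■■◆■■░░░░
■■■░░■■·■■░░░░
■■■░░■■·■■░░░░
■■■░░░░░░░░░░░
■■■░░░░░░░░░░░
■■■░░░░░░░░░░░
■■■░░░░░░░░░░░

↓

■■■░░■■·■■░░░░
■■■░░■■·■■░░░░
■■■░░■■·■■░░░░
■■■░░■■·■■░░░░
■■■░░■■·■■░░░░
■■■░░■■·■■░░░░
■■■░░■■·■■░░░░
■■■░░■■◆■■░░░░
■■■░░■■·■■░░░░
■■■░░■■·■■░░░░
■■■░░░░░░░░░░░
■■■░░░░░░░░░░░
■■■░░░░░░░░░░░
■■■░░░░░░░░░░░


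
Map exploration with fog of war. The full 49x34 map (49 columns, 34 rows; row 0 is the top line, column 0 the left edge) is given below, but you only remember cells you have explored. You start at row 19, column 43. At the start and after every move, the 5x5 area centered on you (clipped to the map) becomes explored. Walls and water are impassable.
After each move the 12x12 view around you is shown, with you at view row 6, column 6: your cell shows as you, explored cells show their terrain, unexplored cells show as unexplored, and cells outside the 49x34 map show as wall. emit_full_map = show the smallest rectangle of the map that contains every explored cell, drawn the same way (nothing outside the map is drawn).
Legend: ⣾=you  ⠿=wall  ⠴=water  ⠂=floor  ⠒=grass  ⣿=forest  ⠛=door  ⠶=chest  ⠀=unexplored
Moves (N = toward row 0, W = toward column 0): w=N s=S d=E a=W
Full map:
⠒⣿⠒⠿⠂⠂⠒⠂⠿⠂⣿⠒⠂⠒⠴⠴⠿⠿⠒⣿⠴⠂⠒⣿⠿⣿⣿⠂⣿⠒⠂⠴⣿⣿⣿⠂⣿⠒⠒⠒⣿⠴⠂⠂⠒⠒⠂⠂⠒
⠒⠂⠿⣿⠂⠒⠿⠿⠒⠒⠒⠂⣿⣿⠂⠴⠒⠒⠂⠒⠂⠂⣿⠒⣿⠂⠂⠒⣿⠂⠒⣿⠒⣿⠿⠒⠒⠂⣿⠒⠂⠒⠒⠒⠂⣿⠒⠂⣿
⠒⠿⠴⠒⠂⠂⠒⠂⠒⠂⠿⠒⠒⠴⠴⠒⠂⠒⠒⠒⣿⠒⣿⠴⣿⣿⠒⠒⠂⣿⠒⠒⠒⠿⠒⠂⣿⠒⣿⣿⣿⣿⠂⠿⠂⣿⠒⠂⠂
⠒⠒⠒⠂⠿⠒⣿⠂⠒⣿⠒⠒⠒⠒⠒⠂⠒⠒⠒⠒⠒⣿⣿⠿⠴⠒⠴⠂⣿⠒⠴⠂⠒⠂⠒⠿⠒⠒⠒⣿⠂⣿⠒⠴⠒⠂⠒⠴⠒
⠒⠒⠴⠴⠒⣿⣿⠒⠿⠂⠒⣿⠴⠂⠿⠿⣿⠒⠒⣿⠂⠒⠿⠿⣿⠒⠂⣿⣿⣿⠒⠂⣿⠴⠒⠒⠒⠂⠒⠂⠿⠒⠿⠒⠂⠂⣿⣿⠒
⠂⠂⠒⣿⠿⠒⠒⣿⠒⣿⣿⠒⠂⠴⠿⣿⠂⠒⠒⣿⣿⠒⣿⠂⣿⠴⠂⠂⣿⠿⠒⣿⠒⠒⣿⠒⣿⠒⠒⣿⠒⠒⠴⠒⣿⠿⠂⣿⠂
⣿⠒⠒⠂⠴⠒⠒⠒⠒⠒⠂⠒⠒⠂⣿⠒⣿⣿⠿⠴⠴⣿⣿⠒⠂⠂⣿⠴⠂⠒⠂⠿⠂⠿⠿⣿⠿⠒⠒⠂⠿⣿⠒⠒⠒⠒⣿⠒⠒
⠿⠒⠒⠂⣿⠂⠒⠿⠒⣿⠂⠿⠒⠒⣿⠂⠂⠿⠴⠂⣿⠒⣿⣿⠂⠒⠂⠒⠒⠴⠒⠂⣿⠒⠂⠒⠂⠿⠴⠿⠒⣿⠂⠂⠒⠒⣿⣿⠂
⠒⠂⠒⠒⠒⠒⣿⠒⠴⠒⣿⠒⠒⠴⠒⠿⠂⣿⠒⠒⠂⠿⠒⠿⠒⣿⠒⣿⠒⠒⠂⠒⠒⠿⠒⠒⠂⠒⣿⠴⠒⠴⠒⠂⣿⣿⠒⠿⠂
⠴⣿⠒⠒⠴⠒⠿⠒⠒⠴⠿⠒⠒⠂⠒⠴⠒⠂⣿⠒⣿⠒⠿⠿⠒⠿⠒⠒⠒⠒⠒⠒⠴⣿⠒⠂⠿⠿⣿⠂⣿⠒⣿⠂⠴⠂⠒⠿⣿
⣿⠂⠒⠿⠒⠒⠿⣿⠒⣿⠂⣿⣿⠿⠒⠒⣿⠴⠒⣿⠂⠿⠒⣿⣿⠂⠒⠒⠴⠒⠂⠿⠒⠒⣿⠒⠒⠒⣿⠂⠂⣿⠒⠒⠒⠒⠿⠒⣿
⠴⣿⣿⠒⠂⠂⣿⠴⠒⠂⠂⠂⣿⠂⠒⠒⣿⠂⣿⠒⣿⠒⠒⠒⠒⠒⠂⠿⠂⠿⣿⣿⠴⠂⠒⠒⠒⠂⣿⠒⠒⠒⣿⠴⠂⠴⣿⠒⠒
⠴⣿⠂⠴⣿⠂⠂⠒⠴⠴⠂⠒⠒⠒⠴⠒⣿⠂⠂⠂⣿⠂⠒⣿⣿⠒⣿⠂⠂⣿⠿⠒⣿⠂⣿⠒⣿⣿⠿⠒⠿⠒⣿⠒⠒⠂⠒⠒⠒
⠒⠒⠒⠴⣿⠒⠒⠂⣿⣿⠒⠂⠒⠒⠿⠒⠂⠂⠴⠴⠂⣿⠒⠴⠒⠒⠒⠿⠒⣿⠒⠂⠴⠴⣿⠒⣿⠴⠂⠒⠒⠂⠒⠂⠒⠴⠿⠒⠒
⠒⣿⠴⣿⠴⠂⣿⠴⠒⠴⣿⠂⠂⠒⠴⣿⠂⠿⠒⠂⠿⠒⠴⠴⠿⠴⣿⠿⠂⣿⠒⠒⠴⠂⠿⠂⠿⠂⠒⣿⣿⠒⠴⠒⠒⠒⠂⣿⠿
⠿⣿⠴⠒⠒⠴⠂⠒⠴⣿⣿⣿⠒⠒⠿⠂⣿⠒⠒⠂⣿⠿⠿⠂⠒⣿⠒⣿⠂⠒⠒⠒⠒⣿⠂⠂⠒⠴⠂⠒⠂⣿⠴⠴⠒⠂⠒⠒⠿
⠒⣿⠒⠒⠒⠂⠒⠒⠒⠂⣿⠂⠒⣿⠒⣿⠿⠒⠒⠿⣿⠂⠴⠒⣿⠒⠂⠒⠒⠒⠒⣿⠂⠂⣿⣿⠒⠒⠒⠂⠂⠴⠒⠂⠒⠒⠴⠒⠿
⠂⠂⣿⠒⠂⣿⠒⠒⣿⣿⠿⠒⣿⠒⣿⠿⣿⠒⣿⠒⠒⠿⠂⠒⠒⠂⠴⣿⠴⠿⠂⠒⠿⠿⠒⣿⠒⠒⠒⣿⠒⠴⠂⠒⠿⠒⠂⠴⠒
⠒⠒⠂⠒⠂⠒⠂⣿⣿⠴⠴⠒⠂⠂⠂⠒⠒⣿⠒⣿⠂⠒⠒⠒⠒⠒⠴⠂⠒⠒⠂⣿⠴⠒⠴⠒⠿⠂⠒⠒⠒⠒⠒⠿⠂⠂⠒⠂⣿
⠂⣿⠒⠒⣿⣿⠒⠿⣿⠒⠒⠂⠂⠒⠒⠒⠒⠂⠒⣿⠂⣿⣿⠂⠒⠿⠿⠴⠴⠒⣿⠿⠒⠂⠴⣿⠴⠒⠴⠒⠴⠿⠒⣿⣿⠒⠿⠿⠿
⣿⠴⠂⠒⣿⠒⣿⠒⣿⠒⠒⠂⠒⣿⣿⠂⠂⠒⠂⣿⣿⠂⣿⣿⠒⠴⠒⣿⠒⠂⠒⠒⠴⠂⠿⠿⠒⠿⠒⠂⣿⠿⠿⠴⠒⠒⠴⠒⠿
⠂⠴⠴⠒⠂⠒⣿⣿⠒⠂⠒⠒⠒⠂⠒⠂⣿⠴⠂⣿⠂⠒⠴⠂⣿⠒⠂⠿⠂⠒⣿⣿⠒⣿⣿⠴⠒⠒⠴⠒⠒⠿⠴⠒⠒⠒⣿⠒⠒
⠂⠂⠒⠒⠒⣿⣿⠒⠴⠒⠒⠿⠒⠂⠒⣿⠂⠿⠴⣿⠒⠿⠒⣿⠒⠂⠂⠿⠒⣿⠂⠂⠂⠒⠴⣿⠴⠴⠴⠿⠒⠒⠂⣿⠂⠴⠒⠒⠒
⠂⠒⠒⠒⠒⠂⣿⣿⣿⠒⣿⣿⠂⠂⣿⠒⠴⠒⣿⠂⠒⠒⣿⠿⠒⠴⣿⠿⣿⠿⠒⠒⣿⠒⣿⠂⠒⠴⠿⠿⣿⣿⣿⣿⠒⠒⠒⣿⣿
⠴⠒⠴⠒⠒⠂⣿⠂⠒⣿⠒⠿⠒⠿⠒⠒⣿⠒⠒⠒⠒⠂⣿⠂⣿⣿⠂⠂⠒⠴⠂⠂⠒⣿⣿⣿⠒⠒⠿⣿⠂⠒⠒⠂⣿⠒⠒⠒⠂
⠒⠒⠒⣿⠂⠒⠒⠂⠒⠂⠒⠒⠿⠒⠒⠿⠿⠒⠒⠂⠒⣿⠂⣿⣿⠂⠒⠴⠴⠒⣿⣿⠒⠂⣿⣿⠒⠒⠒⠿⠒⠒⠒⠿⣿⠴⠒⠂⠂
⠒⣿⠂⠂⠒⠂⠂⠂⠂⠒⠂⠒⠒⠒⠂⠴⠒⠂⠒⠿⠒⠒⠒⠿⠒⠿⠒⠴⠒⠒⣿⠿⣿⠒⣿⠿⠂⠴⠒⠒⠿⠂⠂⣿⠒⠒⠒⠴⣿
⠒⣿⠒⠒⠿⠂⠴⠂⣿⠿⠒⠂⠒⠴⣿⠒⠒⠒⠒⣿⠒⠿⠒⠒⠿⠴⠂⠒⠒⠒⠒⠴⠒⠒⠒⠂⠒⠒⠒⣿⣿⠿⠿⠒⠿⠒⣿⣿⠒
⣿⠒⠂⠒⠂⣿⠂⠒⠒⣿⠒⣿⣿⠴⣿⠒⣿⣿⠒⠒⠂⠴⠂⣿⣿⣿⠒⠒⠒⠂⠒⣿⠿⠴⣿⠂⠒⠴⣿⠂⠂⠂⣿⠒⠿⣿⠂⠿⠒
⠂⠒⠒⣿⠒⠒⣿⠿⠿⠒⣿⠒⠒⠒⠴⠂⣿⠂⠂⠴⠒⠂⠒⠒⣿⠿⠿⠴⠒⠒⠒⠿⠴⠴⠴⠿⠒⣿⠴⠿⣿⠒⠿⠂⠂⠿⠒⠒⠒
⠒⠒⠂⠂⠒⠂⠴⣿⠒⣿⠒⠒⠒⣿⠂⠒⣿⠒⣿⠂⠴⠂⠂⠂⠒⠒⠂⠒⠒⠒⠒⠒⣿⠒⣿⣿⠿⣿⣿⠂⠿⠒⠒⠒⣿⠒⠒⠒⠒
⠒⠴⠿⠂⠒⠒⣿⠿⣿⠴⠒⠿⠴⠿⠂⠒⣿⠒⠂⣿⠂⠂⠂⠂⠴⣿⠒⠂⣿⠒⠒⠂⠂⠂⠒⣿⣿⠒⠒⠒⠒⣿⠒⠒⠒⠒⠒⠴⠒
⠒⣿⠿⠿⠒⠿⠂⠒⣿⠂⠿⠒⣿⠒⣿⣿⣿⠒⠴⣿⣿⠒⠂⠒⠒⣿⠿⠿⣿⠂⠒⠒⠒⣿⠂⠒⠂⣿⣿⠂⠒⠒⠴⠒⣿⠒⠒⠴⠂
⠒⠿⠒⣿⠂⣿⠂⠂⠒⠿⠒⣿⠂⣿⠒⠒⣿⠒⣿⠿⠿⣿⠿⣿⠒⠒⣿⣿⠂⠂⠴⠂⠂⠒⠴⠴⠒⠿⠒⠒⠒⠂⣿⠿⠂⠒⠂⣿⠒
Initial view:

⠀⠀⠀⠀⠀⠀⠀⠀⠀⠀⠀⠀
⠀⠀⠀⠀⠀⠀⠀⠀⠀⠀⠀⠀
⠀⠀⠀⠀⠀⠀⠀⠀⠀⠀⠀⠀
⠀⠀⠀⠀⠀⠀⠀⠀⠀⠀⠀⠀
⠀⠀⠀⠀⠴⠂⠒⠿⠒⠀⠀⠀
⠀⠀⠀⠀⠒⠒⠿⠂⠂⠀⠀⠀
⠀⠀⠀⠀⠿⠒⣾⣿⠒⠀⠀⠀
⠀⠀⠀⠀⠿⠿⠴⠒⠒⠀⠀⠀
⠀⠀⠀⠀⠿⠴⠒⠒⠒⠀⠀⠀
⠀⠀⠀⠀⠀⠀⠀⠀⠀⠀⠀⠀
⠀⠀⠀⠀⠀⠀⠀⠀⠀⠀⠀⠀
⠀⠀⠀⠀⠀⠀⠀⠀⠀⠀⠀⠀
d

⠀⠀⠀⠀⠀⠀⠀⠀⠀⠀⠀⠿
⠀⠀⠀⠀⠀⠀⠀⠀⠀⠀⠀⠿
⠀⠀⠀⠀⠀⠀⠀⠀⠀⠀⠀⠿
⠀⠀⠀⠀⠀⠀⠀⠀⠀⠀⠀⠿
⠀⠀⠀⠴⠂⠒⠿⠒⠂⠀⠀⠿
⠀⠀⠀⠒⠒⠿⠂⠂⠒⠀⠀⠿
⠀⠀⠀⠿⠒⣿⣾⠒⠿⠀⠀⠿
⠀⠀⠀⠿⠿⠴⠒⠒⠴⠀⠀⠿
⠀⠀⠀⠿⠴⠒⠒⠒⣿⠀⠀⠿
⠀⠀⠀⠀⠀⠀⠀⠀⠀⠀⠀⠿
⠀⠀⠀⠀⠀⠀⠀⠀⠀⠀⠀⠿
⠀⠀⠀⠀⠀⠀⠀⠀⠀⠀⠀⠿

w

⠀⠀⠀⠀⠀⠀⠀⠀⠀⠀⠀⠿
⠀⠀⠀⠀⠀⠀⠀⠀⠀⠀⠀⠿
⠀⠀⠀⠀⠀⠀⠀⠀⠀⠀⠀⠿
⠀⠀⠀⠀⠀⠀⠀⠀⠀⠀⠀⠿
⠀⠀⠀⠀⠒⠂⠒⠒⠴⠀⠀⠿
⠀⠀⠀⠴⠂⠒⠿⠒⠂⠀⠀⠿
⠀⠀⠀⠒⠒⠿⣾⠂⠒⠀⠀⠿
⠀⠀⠀⠿⠒⣿⣿⠒⠿⠀⠀⠿
⠀⠀⠀⠿⠿⠴⠒⠒⠴⠀⠀⠿
⠀⠀⠀⠿⠴⠒⠒⠒⣿⠀⠀⠿
⠀⠀⠀⠀⠀⠀⠀⠀⠀⠀⠀⠿
⠀⠀⠀⠀⠀⠀⠀⠀⠀⠀⠀⠿

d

⠀⠀⠀⠀⠀⠀⠀⠀⠀⠀⠿⠿
⠀⠀⠀⠀⠀⠀⠀⠀⠀⠀⠿⠿
⠀⠀⠀⠀⠀⠀⠀⠀⠀⠀⠿⠿
⠀⠀⠀⠀⠀⠀⠀⠀⠀⠀⠿⠿
⠀⠀⠀⠒⠂⠒⠒⠴⠒⠀⠿⠿
⠀⠀⠴⠂⠒⠿⠒⠂⠴⠀⠿⠿
⠀⠀⠒⠒⠿⠂⣾⠒⠂⠀⠿⠿
⠀⠀⠿⠒⣿⣿⠒⠿⠿⠀⠿⠿
⠀⠀⠿⠿⠴⠒⠒⠴⠒⠀⠿⠿
⠀⠀⠿⠴⠒⠒⠒⣿⠀⠀⠿⠿
⠀⠀⠀⠀⠀⠀⠀⠀⠀⠀⠿⠿
⠀⠀⠀⠀⠀⠀⠀⠀⠀⠀⠿⠿

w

⠀⠀⠀⠀⠀⠀⠀⠀⠀⠀⠿⠿
⠀⠀⠀⠀⠀⠀⠀⠀⠀⠀⠿⠿
⠀⠀⠀⠀⠀⠀⠀⠀⠀⠀⠿⠿
⠀⠀⠀⠀⠀⠀⠀⠀⠀⠀⠿⠿
⠀⠀⠀⠀⠴⠒⠂⠒⠒⠀⠿⠿
⠀⠀⠀⠒⠂⠒⠒⠴⠒⠀⠿⠿
⠀⠀⠴⠂⠒⠿⣾⠂⠴⠀⠿⠿
⠀⠀⠒⠒⠿⠂⠂⠒⠂⠀⠿⠿
⠀⠀⠿⠒⣿⣿⠒⠿⠿⠀⠿⠿
⠀⠀⠿⠿⠴⠒⠒⠴⠒⠀⠿⠿
⠀⠀⠿⠴⠒⠒⠒⣿⠀⠀⠿⠿
⠀⠀⠀⠀⠀⠀⠀⠀⠀⠀⠿⠿

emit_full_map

⠀⠀⠴⠒⠂⠒⠒
⠀⠒⠂⠒⠒⠴⠒
⠴⠂⠒⠿⣾⠂⠴
⠒⠒⠿⠂⠂⠒⠂
⠿⠒⣿⣿⠒⠿⠿
⠿⠿⠴⠒⠒⠴⠒
⠿⠴⠒⠒⠒⣿⠀

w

⠀⠀⠀⠀⠀⠀⠀⠀⠀⠀⠿⠿
⠀⠀⠀⠀⠀⠀⠀⠀⠀⠀⠿⠿
⠀⠀⠀⠀⠀⠀⠀⠀⠀⠀⠿⠿
⠀⠀⠀⠀⠀⠀⠀⠀⠀⠀⠿⠿
⠀⠀⠀⠀⠒⠒⠒⠂⣿⠀⠿⠿
⠀⠀⠀⠀⠴⠒⠂⠒⠒⠀⠿⠿
⠀⠀⠀⠒⠂⠒⣾⠴⠒⠀⠿⠿
⠀⠀⠴⠂⠒⠿⠒⠂⠴⠀⠿⠿
⠀⠀⠒⠒⠿⠂⠂⠒⠂⠀⠿⠿
⠀⠀⠿⠒⣿⣿⠒⠿⠿⠀⠿⠿
⠀⠀⠿⠿⠴⠒⠒⠴⠒⠀⠿⠿
⠀⠀⠿⠴⠒⠒⠒⣿⠀⠀⠿⠿

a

⠀⠀⠀⠀⠀⠀⠀⠀⠀⠀⠀⠿
⠀⠀⠀⠀⠀⠀⠀⠀⠀⠀⠀⠿
⠀⠀⠀⠀⠀⠀⠀⠀⠀⠀⠀⠿
⠀⠀⠀⠀⠀⠀⠀⠀⠀⠀⠀⠿
⠀⠀⠀⠀⠴⠒⠒⠒⠂⣿⠀⠿
⠀⠀⠀⠀⠴⠴⠒⠂⠒⠒⠀⠿
⠀⠀⠀⠀⠒⠂⣾⠒⠴⠒⠀⠿
⠀⠀⠀⠴⠂⠒⠿⠒⠂⠴⠀⠿
⠀⠀⠀⠒⠒⠿⠂⠂⠒⠂⠀⠿
⠀⠀⠀⠿⠒⣿⣿⠒⠿⠿⠀⠿
⠀⠀⠀⠿⠿⠴⠒⠒⠴⠒⠀⠿
⠀⠀⠀⠿⠴⠒⠒⠒⣿⠀⠀⠿

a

⠀⠀⠀⠀⠀⠀⠀⠀⠀⠀⠀⠀
⠀⠀⠀⠀⠀⠀⠀⠀⠀⠀⠀⠀
⠀⠀⠀⠀⠀⠀⠀⠀⠀⠀⠀⠀
⠀⠀⠀⠀⠀⠀⠀⠀⠀⠀⠀⠀
⠀⠀⠀⠀⠒⠴⠒⠒⠒⠂⣿⠀
⠀⠀⠀⠀⣿⠴⠴⠒⠂⠒⠒⠀
⠀⠀⠀⠀⠴⠒⣾⠒⠒⠴⠒⠀
⠀⠀⠀⠀⠴⠂⠒⠿⠒⠂⠴⠀
⠀⠀⠀⠀⠒⠒⠿⠂⠂⠒⠂⠀
⠀⠀⠀⠀⠿⠒⣿⣿⠒⠿⠿⠀
⠀⠀⠀⠀⠿⠿⠴⠒⠒⠴⠒⠀
⠀⠀⠀⠀⠿⠴⠒⠒⠒⣿⠀⠀

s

⠀⠀⠀⠀⠀⠀⠀⠀⠀⠀⠀⠀
⠀⠀⠀⠀⠀⠀⠀⠀⠀⠀⠀⠀
⠀⠀⠀⠀⠀⠀⠀⠀⠀⠀⠀⠀
⠀⠀⠀⠀⠒⠴⠒⠒⠒⠂⣿⠀
⠀⠀⠀⠀⣿⠴⠴⠒⠂⠒⠒⠀
⠀⠀⠀⠀⠴⠒⠂⠒⠒⠴⠒⠀
⠀⠀⠀⠀⠴⠂⣾⠿⠒⠂⠴⠀
⠀⠀⠀⠀⠒⠒⠿⠂⠂⠒⠂⠀
⠀⠀⠀⠀⠿⠒⣿⣿⠒⠿⠿⠀
⠀⠀⠀⠀⠿⠿⠴⠒⠒⠴⠒⠀
⠀⠀⠀⠀⠿⠴⠒⠒⠒⣿⠀⠀
⠀⠀⠀⠀⠀⠀⠀⠀⠀⠀⠀⠀

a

⠀⠀⠀⠀⠀⠀⠀⠀⠀⠀⠀⠀
⠀⠀⠀⠀⠀⠀⠀⠀⠀⠀⠀⠀
⠀⠀⠀⠀⠀⠀⠀⠀⠀⠀⠀⠀
⠀⠀⠀⠀⠀⠒⠴⠒⠒⠒⠂⣿
⠀⠀⠀⠀⠂⣿⠴⠴⠒⠂⠒⠒
⠀⠀⠀⠀⠂⠴⠒⠂⠒⠒⠴⠒
⠀⠀⠀⠀⠒⠴⣾⠒⠿⠒⠂⠴
⠀⠀⠀⠀⠒⠒⠒⠿⠂⠂⠒⠂
⠀⠀⠀⠀⠴⠿⠒⣿⣿⠒⠿⠿
⠀⠀⠀⠀⠀⠿⠿⠴⠒⠒⠴⠒
⠀⠀⠀⠀⠀⠿⠴⠒⠒⠒⣿⠀
⠀⠀⠀⠀⠀⠀⠀⠀⠀⠀⠀⠀

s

⠀⠀⠀⠀⠀⠀⠀⠀⠀⠀⠀⠀
⠀⠀⠀⠀⠀⠀⠀⠀⠀⠀⠀⠀
⠀⠀⠀⠀⠀⠒⠴⠒⠒⠒⠂⣿
⠀⠀⠀⠀⠂⣿⠴⠴⠒⠂⠒⠒
⠀⠀⠀⠀⠂⠴⠒⠂⠒⠒⠴⠒
⠀⠀⠀⠀⠒⠴⠂⠒⠿⠒⠂⠴
⠀⠀⠀⠀⠒⠒⣾⠿⠂⠂⠒⠂
⠀⠀⠀⠀⠴⠿⠒⣿⣿⠒⠿⠿
⠀⠀⠀⠀⣿⠿⠿⠴⠒⠒⠴⠒
⠀⠀⠀⠀⠀⠿⠴⠒⠒⠒⣿⠀
⠀⠀⠀⠀⠀⠀⠀⠀⠀⠀⠀⠀
⠀⠀⠀⠀⠀⠀⠀⠀⠀⠀⠀⠀

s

⠀⠀⠀⠀⠀⠀⠀⠀⠀⠀⠀⠀
⠀⠀⠀⠀⠀⠒⠴⠒⠒⠒⠂⣿
⠀⠀⠀⠀⠂⣿⠴⠴⠒⠂⠒⠒
⠀⠀⠀⠀⠂⠴⠒⠂⠒⠒⠴⠒
⠀⠀⠀⠀⠒⠴⠂⠒⠿⠒⠂⠴
⠀⠀⠀⠀⠒⠒⠒⠿⠂⠂⠒⠂
⠀⠀⠀⠀⠴⠿⣾⣿⣿⠒⠿⠿
⠀⠀⠀⠀⣿⠿⠿⠴⠒⠒⠴⠒
⠀⠀⠀⠀⠒⠿⠴⠒⠒⠒⣿⠀
⠀⠀⠀⠀⠀⠀⠀⠀⠀⠀⠀⠀
⠀⠀⠀⠀⠀⠀⠀⠀⠀⠀⠀⠀
⠀⠀⠀⠀⠀⠀⠀⠀⠀⠀⠀⠀

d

⠀⠀⠀⠀⠀⠀⠀⠀⠀⠀⠀⠀
⠀⠀⠀⠀⠒⠴⠒⠒⠒⠂⣿⠀
⠀⠀⠀⠂⣿⠴⠴⠒⠂⠒⠒⠀
⠀⠀⠀⠂⠴⠒⠂⠒⠒⠴⠒⠀
⠀⠀⠀⠒⠴⠂⠒⠿⠒⠂⠴⠀
⠀⠀⠀⠒⠒⠒⠿⠂⠂⠒⠂⠀
⠀⠀⠀⠴⠿⠒⣾⣿⠒⠿⠿⠀
⠀⠀⠀⣿⠿⠿⠴⠒⠒⠴⠒⠀
⠀⠀⠀⠒⠿⠴⠒⠒⠒⣿⠀⠀
⠀⠀⠀⠀⠀⠀⠀⠀⠀⠀⠀⠀
⠀⠀⠀⠀⠀⠀⠀⠀⠀⠀⠀⠀
⠀⠀⠀⠀⠀⠀⠀⠀⠀⠀⠀⠀

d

⠀⠀⠀⠀⠀⠀⠀⠀⠀⠀⠀⠿
⠀⠀⠀⠒⠴⠒⠒⠒⠂⣿⠀⠿
⠀⠀⠂⣿⠴⠴⠒⠂⠒⠒⠀⠿
⠀⠀⠂⠴⠒⠂⠒⠒⠴⠒⠀⠿
⠀⠀⠒⠴⠂⠒⠿⠒⠂⠴⠀⠿
⠀⠀⠒⠒⠒⠿⠂⠂⠒⠂⠀⠿
⠀⠀⠴⠿⠒⣿⣾⠒⠿⠿⠀⠿
⠀⠀⣿⠿⠿⠴⠒⠒⠴⠒⠀⠿
⠀⠀⠒⠿⠴⠒⠒⠒⣿⠀⠀⠿
⠀⠀⠀⠀⠀⠀⠀⠀⠀⠀⠀⠿
⠀⠀⠀⠀⠀⠀⠀⠀⠀⠀⠀⠿
⠀⠀⠀⠀⠀⠀⠀⠀⠀⠀⠀⠿

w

⠀⠀⠀⠀⠀⠀⠀⠀⠀⠀⠀⠿
⠀⠀⠀⠀⠀⠀⠀⠀⠀⠀⠀⠿
⠀⠀⠀⠒⠴⠒⠒⠒⠂⣿⠀⠿
⠀⠀⠂⣿⠴⠴⠒⠂⠒⠒⠀⠿
⠀⠀⠂⠴⠒⠂⠒⠒⠴⠒⠀⠿
⠀⠀⠒⠴⠂⠒⠿⠒⠂⠴⠀⠿
⠀⠀⠒⠒⠒⠿⣾⠂⠒⠂⠀⠿
⠀⠀⠴⠿⠒⣿⣿⠒⠿⠿⠀⠿
⠀⠀⣿⠿⠿⠴⠒⠒⠴⠒⠀⠿
⠀⠀⠒⠿⠴⠒⠒⠒⣿⠀⠀⠿
⠀⠀⠀⠀⠀⠀⠀⠀⠀⠀⠀⠿
⠀⠀⠀⠀⠀⠀⠀⠀⠀⠀⠀⠿

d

⠀⠀⠀⠀⠀⠀⠀⠀⠀⠀⠿⠿
⠀⠀⠀⠀⠀⠀⠀⠀⠀⠀⠿⠿
⠀⠀⠒⠴⠒⠒⠒⠂⣿⠀⠿⠿
⠀⠂⣿⠴⠴⠒⠂⠒⠒⠀⠿⠿
⠀⠂⠴⠒⠂⠒⠒⠴⠒⠀⠿⠿
⠀⠒⠴⠂⠒⠿⠒⠂⠴⠀⠿⠿
⠀⠒⠒⠒⠿⠂⣾⠒⠂⠀⠿⠿
⠀⠴⠿⠒⣿⣿⠒⠿⠿⠀⠿⠿
⠀⣿⠿⠿⠴⠒⠒⠴⠒⠀⠿⠿
⠀⠒⠿⠴⠒⠒⠒⣿⠀⠀⠿⠿
⠀⠀⠀⠀⠀⠀⠀⠀⠀⠀⠿⠿
⠀⠀⠀⠀⠀⠀⠀⠀⠀⠀⠿⠿

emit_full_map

⠀⠒⠴⠒⠒⠒⠂⣿
⠂⣿⠴⠴⠒⠂⠒⠒
⠂⠴⠒⠂⠒⠒⠴⠒
⠒⠴⠂⠒⠿⠒⠂⠴
⠒⠒⠒⠿⠂⣾⠒⠂
⠴⠿⠒⣿⣿⠒⠿⠿
⣿⠿⠿⠴⠒⠒⠴⠒
⠒⠿⠴⠒⠒⠒⣿⠀

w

⠀⠀⠀⠀⠀⠀⠀⠀⠀⠀⠿⠿
⠀⠀⠀⠀⠀⠀⠀⠀⠀⠀⠿⠿
⠀⠀⠀⠀⠀⠀⠀⠀⠀⠀⠿⠿
⠀⠀⠒⠴⠒⠒⠒⠂⣿⠀⠿⠿
⠀⠂⣿⠴⠴⠒⠂⠒⠒⠀⠿⠿
⠀⠂⠴⠒⠂⠒⠒⠴⠒⠀⠿⠿
⠀⠒⠴⠂⠒⠿⣾⠂⠴⠀⠿⠿
⠀⠒⠒⠒⠿⠂⠂⠒⠂⠀⠿⠿
⠀⠴⠿⠒⣿⣿⠒⠿⠿⠀⠿⠿
⠀⣿⠿⠿⠴⠒⠒⠴⠒⠀⠿⠿
⠀⠒⠿⠴⠒⠒⠒⣿⠀⠀⠿⠿
⠀⠀⠀⠀⠀⠀⠀⠀⠀⠀⠿⠿

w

⠀⠀⠀⠀⠀⠀⠀⠀⠀⠀⠿⠿
⠀⠀⠀⠀⠀⠀⠀⠀⠀⠀⠿⠿
⠀⠀⠀⠀⠀⠀⠀⠀⠀⠀⠿⠿
⠀⠀⠀⠀⠀⠀⠀⠀⠀⠀⠿⠿
⠀⠀⠒⠴⠒⠒⠒⠂⣿⠀⠿⠿
⠀⠂⣿⠴⠴⠒⠂⠒⠒⠀⠿⠿
⠀⠂⠴⠒⠂⠒⣾⠴⠒⠀⠿⠿
⠀⠒⠴⠂⠒⠿⠒⠂⠴⠀⠿⠿
⠀⠒⠒⠒⠿⠂⠂⠒⠂⠀⠿⠿
⠀⠴⠿⠒⣿⣿⠒⠿⠿⠀⠿⠿
⠀⣿⠿⠿⠴⠒⠒⠴⠒⠀⠿⠿
⠀⠒⠿⠴⠒⠒⠒⣿⠀⠀⠿⠿

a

⠀⠀⠀⠀⠀⠀⠀⠀⠀⠀⠀⠿
⠀⠀⠀⠀⠀⠀⠀⠀⠀⠀⠀⠿
⠀⠀⠀⠀⠀⠀⠀⠀⠀⠀⠀⠿
⠀⠀⠀⠀⠀⠀⠀⠀⠀⠀⠀⠿
⠀⠀⠀⠒⠴⠒⠒⠒⠂⣿⠀⠿
⠀⠀⠂⣿⠴⠴⠒⠂⠒⠒⠀⠿
⠀⠀⠂⠴⠒⠂⣾⠒⠴⠒⠀⠿
⠀⠀⠒⠴⠂⠒⠿⠒⠂⠴⠀⠿
⠀⠀⠒⠒⠒⠿⠂⠂⠒⠂⠀⠿
⠀⠀⠴⠿⠒⣿⣿⠒⠿⠿⠀⠿
⠀⠀⣿⠿⠿⠴⠒⠒⠴⠒⠀⠿
⠀⠀⠒⠿⠴⠒⠒⠒⣿⠀⠀⠿

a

⠀⠀⠀⠀⠀⠀⠀⠀⠀⠀⠀⠀
⠀⠀⠀⠀⠀⠀⠀⠀⠀⠀⠀⠀
⠀⠀⠀⠀⠀⠀⠀⠀⠀⠀⠀⠀
⠀⠀⠀⠀⠀⠀⠀⠀⠀⠀⠀⠀
⠀⠀⠀⠀⠒⠴⠒⠒⠒⠂⣿⠀
⠀⠀⠀⠂⣿⠴⠴⠒⠂⠒⠒⠀
⠀⠀⠀⠂⠴⠒⣾⠒⠒⠴⠒⠀
⠀⠀⠀⠒⠴⠂⠒⠿⠒⠂⠴⠀
⠀⠀⠀⠒⠒⠒⠿⠂⠂⠒⠂⠀
⠀⠀⠀⠴⠿⠒⣿⣿⠒⠿⠿⠀
⠀⠀⠀⣿⠿⠿⠴⠒⠒⠴⠒⠀
⠀⠀⠀⠒⠿⠴⠒⠒⠒⣿⠀⠀

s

⠀⠀⠀⠀⠀⠀⠀⠀⠀⠀⠀⠀
⠀⠀⠀⠀⠀⠀⠀⠀⠀⠀⠀⠀
⠀⠀⠀⠀⠀⠀⠀⠀⠀⠀⠀⠀
⠀⠀⠀⠀⠒⠴⠒⠒⠒⠂⣿⠀
⠀⠀⠀⠂⣿⠴⠴⠒⠂⠒⠒⠀
⠀⠀⠀⠂⠴⠒⠂⠒⠒⠴⠒⠀
⠀⠀⠀⠒⠴⠂⣾⠿⠒⠂⠴⠀
⠀⠀⠀⠒⠒⠒⠿⠂⠂⠒⠂⠀
⠀⠀⠀⠴⠿⠒⣿⣿⠒⠿⠿⠀
⠀⠀⠀⣿⠿⠿⠴⠒⠒⠴⠒⠀
⠀⠀⠀⠒⠿⠴⠒⠒⠒⣿⠀⠀
⠀⠀⠀⠀⠀⠀⠀⠀⠀⠀⠀⠀

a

⠀⠀⠀⠀⠀⠀⠀⠀⠀⠀⠀⠀
⠀⠀⠀⠀⠀⠀⠀⠀⠀⠀⠀⠀
⠀⠀⠀⠀⠀⠀⠀⠀⠀⠀⠀⠀
⠀⠀⠀⠀⠀⠒⠴⠒⠒⠒⠂⣿
⠀⠀⠀⠀⠂⣿⠴⠴⠒⠂⠒⠒
⠀⠀⠀⠀⠂⠴⠒⠂⠒⠒⠴⠒
⠀⠀⠀⠀⠒⠴⣾⠒⠿⠒⠂⠴
⠀⠀⠀⠀⠒⠒⠒⠿⠂⠂⠒⠂
⠀⠀⠀⠀⠴⠿⠒⣿⣿⠒⠿⠿
⠀⠀⠀⠀⣿⠿⠿⠴⠒⠒⠴⠒
⠀⠀⠀⠀⠒⠿⠴⠒⠒⠒⣿⠀
⠀⠀⠀⠀⠀⠀⠀⠀⠀⠀⠀⠀

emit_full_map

⠀⠒⠴⠒⠒⠒⠂⣿
⠂⣿⠴⠴⠒⠂⠒⠒
⠂⠴⠒⠂⠒⠒⠴⠒
⠒⠴⣾⠒⠿⠒⠂⠴
⠒⠒⠒⠿⠂⠂⠒⠂
⠴⠿⠒⣿⣿⠒⠿⠿
⣿⠿⠿⠴⠒⠒⠴⠒
⠒⠿⠴⠒⠒⠒⣿⠀
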